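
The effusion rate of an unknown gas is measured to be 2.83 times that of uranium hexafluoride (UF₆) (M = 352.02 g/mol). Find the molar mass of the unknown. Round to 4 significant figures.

Using Graham's law: rate_X/rate_UF₆ = √(M_UF₆/M_X).
2.83 = √(352.02/M_X)
M_X = 352.02 / 2.83² = 352.02 / 8.009 = 43.95 g/mol

43.95 g/mol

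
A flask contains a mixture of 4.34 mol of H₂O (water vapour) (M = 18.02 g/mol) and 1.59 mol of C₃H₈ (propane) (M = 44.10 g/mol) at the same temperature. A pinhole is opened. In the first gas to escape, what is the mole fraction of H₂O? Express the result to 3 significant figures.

The effusion rate of species i is ∝ p_i/√M_i ∝ n_i/√M_i.
So x_H₂O in the escaping gas = (n_H₂O/√M_H₂O) / Σ(n_i/√M_i)
= (4.34/√18.02) / (4.34/√18.02 + 1.59/√44.10) = 1.022/(1.022 + 0.2394) = 0.810.

0.810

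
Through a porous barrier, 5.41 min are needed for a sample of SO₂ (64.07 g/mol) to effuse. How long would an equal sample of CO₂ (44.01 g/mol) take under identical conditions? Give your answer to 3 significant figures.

4.48 min

Using Graham's law: t_CO₂/t_SO₂ = √(M_CO₂/M_SO₂) = √(44.01/64.07) = √0.6869 = 0.8288.
So the time for CO₂ is 5.41 × 0.8288 = 4.48 min.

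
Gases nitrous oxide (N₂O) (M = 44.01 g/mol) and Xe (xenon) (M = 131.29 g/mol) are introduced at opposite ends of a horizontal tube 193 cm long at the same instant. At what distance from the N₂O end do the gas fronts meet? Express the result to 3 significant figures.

122 cm

In equal time, each gas travels a distance ∝ its rate ∝ 1/√M, so d_N₂O/d_Xe = √(M_Xe/M_N₂O) = √(131.29/44.01) = 1.727.
With d_N₂O + d_Xe = 193 cm, d_Xe = 193/(1 + 1.727) = 70.77 cm.
d_N₂O = 193 − 70.77 = 122 cm.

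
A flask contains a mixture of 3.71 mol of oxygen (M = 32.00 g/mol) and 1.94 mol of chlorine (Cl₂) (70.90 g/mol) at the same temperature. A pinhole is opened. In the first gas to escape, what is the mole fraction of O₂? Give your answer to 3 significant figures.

0.740

Each component's effusion rate ∝ (its partial pressure)·(1/√M) ∝ n_i/√M_i.
Mole fraction of O₂ in the effusate = (n_O₂/√M_O₂) / (n_O₂/√M_O₂ + n_Cl₂/√M_Cl₂)
= (3.71/√32.00) / (3.71/√32.00 + 1.94/√70.90) = 0.6558/(0.6558 + 0.2304) = 0.740.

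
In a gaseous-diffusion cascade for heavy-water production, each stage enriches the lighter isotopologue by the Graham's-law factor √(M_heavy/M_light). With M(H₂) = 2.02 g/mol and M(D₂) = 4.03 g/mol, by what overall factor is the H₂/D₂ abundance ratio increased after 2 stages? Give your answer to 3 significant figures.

2.00

After 2 stages the ratio has grown by (√(4.03/2.02))^2 = (4.03/2.02)^(2/2).
= 1.99505^1 = 2.00.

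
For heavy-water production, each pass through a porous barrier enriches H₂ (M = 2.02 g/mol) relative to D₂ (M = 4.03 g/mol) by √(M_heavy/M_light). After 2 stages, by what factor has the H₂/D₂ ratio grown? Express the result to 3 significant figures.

Each stage multiplies the ratio by α = √(4.03/2.02), so after 2 stages the overall factor is α^2 = (4.03/2.02)^(2/2).
= 1.99505^1 = 2.00.

2.00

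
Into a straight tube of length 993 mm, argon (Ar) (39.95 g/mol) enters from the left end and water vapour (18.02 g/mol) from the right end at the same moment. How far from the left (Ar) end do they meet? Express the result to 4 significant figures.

The fronts meet when d_Ar + d_H₂O = L with d_Ar/d_H₂O = √(M_H₂O/M_Ar) (Graham's law). Here √(M_H₂O/M_Ar) = √(18.02/39.95) = 0.6716.
With d_Ar + d_H₂O = 993 mm, d_H₂O = 993/(1 + 0.6716) = 594.0 mm.
d_Ar = 993 − 594.0 = 399.0 mm.

399.0 mm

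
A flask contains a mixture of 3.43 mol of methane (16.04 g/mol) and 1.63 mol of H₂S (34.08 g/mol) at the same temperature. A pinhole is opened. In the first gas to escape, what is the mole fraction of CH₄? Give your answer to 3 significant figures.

Effusion rate of each component ∝ n_i/√M_i (partial pressure × 1/√M).
Mole fraction of CH₄ in the effusate = (n_CH₄/√M_CH₄) / (n_CH₄/√M_CH₄ + n_H₂S/√M_H₂S)
= (3.43/√16.04) / (3.43/√16.04 + 1.63/√34.08) = 0.8564/(0.8564 + 0.2792) = 0.754.

0.754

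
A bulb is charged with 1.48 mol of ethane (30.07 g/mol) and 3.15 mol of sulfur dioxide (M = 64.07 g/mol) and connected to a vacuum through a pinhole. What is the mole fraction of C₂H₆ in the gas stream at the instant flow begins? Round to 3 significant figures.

Each component's effusion rate ∝ (its partial pressure)·(1/√M) ∝ n_i/√M_i.
Mole fraction of C₂H₆ in the effusate = (n_C₂H₆/√M_C₂H₆) / (n_C₂H₆/√M_C₂H₆ + n_SO₂/√M_SO₂)
= (1.48/√30.07) / (1.48/√30.07 + 3.15/√64.07) = 0.2699/(0.2699 + 0.3935) = 0.407.

0.407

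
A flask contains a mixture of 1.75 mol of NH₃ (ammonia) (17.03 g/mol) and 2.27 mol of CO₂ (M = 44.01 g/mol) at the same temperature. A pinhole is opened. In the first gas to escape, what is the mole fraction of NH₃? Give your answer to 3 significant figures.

Each component's effusion rate ∝ (its partial pressure)·(1/√M) ∝ n_i/√M_i.
So x_NH₃ in the escaping gas = (n_NH₃/√M_NH₃) / Σ(n_i/√M_i)
= (1.75/√17.03) / (1.75/√17.03 + 2.27/√44.01) = 0.4241/(0.4241 + 0.3422) = 0.553.

0.553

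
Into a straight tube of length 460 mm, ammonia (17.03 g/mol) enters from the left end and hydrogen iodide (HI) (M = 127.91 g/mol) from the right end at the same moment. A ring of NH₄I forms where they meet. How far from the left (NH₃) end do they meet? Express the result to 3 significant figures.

In equal time, each gas travels a distance ∝ its rate ∝ 1/√M, so d_NH₃/d_HI = √(M_HI/M_NH₃) = √(127.91/17.03) = 2.741.
With d_NH₃ + d_HI = 460 mm, d_HI = 460/(1 + 2.741) = 123.0 mm.
d_NH₃ = 460 − 123.0 = 337 mm.

337 mm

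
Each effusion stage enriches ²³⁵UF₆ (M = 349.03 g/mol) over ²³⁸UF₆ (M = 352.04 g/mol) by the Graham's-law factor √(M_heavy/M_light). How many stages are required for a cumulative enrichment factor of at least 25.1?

Per stage α = (352.04/349.03)^(1/2) = 1.00862^0.5, giving ln α = 0.004293.
Need α^N ≥ 25.1 ⇒ N ≥ ln(25.1) / ln α = 3.223 / 0.004293 = 750.65.
Minimum whole number of stages: N = 751.

751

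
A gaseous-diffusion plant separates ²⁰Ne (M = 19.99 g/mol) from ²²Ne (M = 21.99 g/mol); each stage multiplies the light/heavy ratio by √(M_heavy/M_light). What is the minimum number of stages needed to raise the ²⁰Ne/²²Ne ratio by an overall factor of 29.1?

71

Single-stage factor α = √(21.99/19.99), so ln α = ½ ln(1.10005) = 0.04768.
Need α^N ≥ 29.1 ⇒ N ≥ ln(29.1) / ln α = 3.371 / 0.04768 = 70.70.
So at least 71 stages are needed.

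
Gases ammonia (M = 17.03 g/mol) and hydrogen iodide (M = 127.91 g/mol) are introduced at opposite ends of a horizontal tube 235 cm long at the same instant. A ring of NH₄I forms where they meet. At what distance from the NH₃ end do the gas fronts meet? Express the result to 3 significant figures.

172 cm

In equal time, each gas travels a distance ∝ its rate ∝ 1/√M, so d_NH₃/d_HI = √(M_HI/M_NH₃) = √(127.91/17.03) = 2.741.
With d_NH₃ + d_HI = 235 cm, d_HI = 235/(1 + 2.741) = 62.82 cm.
d_NH₃ = 235 − 62.82 = 172 cm.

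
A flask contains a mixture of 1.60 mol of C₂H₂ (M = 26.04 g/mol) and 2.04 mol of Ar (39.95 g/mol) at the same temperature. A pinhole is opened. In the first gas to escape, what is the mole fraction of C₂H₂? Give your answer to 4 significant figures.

0.4928

Effusion rate of each component ∝ n_i/√M_i (partial pressure × 1/√M).
Mole fraction of C₂H₂ in the effusate = (n_C₂H₂/√M_C₂H₂) / (n_C₂H₂/√M_C₂H₂ + n_Ar/√M_Ar)
= (1.60/√26.04) / (1.60/√26.04 + 2.04/√39.95) = 0.3135/(0.3135 + 0.3228) = 0.4928.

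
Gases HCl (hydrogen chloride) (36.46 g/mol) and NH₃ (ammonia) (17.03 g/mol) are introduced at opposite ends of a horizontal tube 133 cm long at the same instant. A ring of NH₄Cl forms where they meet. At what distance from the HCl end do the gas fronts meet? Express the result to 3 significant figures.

54.0 cm

Graham's law gives d_HCl/d_NH₃ = rate_HCl/rate_NH₃ = √(M_NH₃/M_HCl) = √(17.03/36.46) = 0.6834.
With d_HCl + d_NH₃ = 133 cm, d_NH₃ = 133/(1 + 0.6834) = 79.00 cm.
d_HCl = 133 − 79.00 = 54.0 cm.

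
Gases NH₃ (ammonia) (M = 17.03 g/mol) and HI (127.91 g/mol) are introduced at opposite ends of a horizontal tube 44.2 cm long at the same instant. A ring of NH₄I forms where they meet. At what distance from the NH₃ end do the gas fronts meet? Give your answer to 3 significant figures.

32.4 cm

The fronts meet when d_NH₃ + d_HI = L with d_NH₃/d_HI = √(M_HI/M_NH₃) (Graham's law). Here √(M_HI/M_NH₃) = √(127.91/17.03) = 2.741.
With d_NH₃ + d_HI = 44.2 cm, d_HI = 44.2/(1 + 2.741) = 11.82 cm.
d_NH₃ = 44.2 − 11.82 = 32.4 cm.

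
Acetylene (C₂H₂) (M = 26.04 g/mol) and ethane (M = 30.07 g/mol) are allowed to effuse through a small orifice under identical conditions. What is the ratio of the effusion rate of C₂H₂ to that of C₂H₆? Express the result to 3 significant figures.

1.07

Graham's law gives rate_C₂H₂/rate_C₂H₆ = √(M_C₂H₆/M_C₂H₂) = √(30.07/26.04) = √1.155 = 1.07.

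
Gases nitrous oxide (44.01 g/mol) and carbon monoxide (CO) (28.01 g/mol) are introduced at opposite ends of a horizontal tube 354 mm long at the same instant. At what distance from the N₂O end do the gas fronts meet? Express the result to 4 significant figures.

In equal time, each gas travels a distance ∝ its rate ∝ 1/√M, so d_N₂O/d_CO = √(M_CO/M_N₂O) = √(28.01/44.01) = 0.7978.
With d_N₂O + d_CO = 354 mm, d_CO = 354/(1 + 0.7978) = 196.9 mm.
d_N₂O = 354 − 196.9 = 157.1 mm.

157.1 mm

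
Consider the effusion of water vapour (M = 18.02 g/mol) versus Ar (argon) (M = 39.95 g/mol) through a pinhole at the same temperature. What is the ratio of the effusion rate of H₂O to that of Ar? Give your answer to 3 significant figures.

1.49

Using Graham's law: rate_H₂O/rate_Ar = √(M_Ar/M_H₂O) = √(39.95/18.02) = √2.217 = 1.49.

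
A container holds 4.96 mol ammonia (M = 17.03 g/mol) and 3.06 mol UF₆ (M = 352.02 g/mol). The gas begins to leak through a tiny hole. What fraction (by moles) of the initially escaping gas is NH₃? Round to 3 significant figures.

Rate_i ∝ x_i/√M_i (Graham's law weighted by mole fraction), so the effusate composition follows n_i/√M_i.
So x_NH₃ in the escaping gas = (n_NH₃/√M_NH₃) / Σ(n_i/√M_i)
= (4.96/√17.03) / (4.96/√17.03 + 3.06/√352.02) = 1.202/(1.202 + 0.1631) = 0.881.

0.881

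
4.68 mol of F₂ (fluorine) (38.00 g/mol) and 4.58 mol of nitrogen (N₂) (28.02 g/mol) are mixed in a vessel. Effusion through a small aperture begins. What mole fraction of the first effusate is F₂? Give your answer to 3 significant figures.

The effusion rate of species i is ∝ p_i/√M_i ∝ n_i/√M_i.
Mole fraction of F₂ in the effusate = (n_F₂/√M_F₂) / (n_F₂/√M_F₂ + n_N₂/√M_N₂)
= (4.68/√38.00) / (4.68/√38.00 + 4.58/√28.02) = 0.7592/(0.7592 + 0.8652) = 0.467.

0.467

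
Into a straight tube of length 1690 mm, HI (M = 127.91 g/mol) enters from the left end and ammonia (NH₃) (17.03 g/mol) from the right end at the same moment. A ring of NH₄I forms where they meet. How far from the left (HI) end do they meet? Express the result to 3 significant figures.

452 mm

Graham's law gives d_HI/d_NH₃ = rate_HI/rate_NH₃ = √(M_NH₃/M_HI) = √(17.03/127.91) = 0.3649.
With d_HI + d_NH₃ = 1690 mm, d_NH₃ = 1690/(1 + 0.3649) = 1238 mm.
d_HI = 1690 − 1238 = 452 mm.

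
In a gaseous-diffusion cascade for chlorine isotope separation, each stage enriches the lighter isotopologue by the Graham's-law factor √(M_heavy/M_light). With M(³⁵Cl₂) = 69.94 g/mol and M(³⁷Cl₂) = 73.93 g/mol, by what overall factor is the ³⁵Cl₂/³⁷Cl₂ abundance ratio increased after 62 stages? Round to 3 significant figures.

5.58

The single-stage factor is √(M_heavy/M_light), so 62 stages give [√(73.93/69.94)]^62 = (73.93/69.94)^(62/2).
= 1.05705^31 = 5.58.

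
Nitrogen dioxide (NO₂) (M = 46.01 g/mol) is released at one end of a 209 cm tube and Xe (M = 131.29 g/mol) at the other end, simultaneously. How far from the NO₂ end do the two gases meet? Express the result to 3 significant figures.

131 cm

In equal time, each gas travels a distance ∝ its rate ∝ 1/√M, so d_NO₂/d_Xe = √(M_Xe/M_NO₂) = √(131.29/46.01) = 1.689.
With d_NO₂ + d_Xe = 209 cm, d_Xe = 209/(1 + 1.689) = 77.72 cm.
d_NO₂ = 209 − 77.72 = 131 cm.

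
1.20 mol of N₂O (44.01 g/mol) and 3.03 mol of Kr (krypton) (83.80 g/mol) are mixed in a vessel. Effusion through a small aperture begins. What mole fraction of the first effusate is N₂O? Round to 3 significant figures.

Rate_i ∝ x_i/√M_i (Graham's law weighted by mole fraction), so the effusate composition follows n_i/√M_i.
So x_N₂O in the escaping gas = (n_N₂O/√M_N₂O) / Σ(n_i/√M_i)
= (1.20/√44.01) / (1.20/√44.01 + 3.03/√83.80) = 0.1809/(0.1809 + 0.3310) = 0.353.

0.353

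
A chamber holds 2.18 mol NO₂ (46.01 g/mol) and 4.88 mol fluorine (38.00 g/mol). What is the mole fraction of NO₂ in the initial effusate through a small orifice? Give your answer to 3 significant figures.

0.289

The effusion rate of species i is ∝ p_i/√M_i ∝ n_i/√M_i.
x_NO₂(eff) = (n_NO₂/√M_NO₂) / (n_NO₂/√M_NO₂ + n_F₂/√M_F₂)
= (2.18/√46.01) / (2.18/√46.01 + 4.88/√38.00) = 0.3214/(0.3214 + 0.7916) = 0.289.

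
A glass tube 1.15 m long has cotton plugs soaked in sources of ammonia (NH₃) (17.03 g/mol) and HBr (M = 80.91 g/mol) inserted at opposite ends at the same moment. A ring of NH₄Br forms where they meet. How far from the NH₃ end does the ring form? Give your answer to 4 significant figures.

In equal time, each gas travels a distance ∝ its rate ∝ 1/√M, so d_NH₃/d_HBr = √(M_HBr/M_NH₃) = √(80.91/17.03) = 2.180.
With d_NH₃ + d_HBr = 1.15 m, d_HBr = 1.15/(1 + 2.180) = 0.3617 m.
d_NH₃ = 1.15 − 0.3617 = 0.7883 m.

0.7883 m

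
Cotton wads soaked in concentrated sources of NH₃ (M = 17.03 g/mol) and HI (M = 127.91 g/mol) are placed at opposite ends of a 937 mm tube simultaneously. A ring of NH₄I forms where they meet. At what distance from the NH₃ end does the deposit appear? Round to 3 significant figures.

687 mm

In equal time, each gas travels a distance ∝ its rate ∝ 1/√M, so d_NH₃/d_HI = √(M_HI/M_NH₃) = √(127.91/17.03) = 2.741.
With d_NH₃ + d_HI = 937 mm, d_HI = 937/(1 + 2.741) = 250.5 mm.
d_NH₃ = 937 − 250.5 = 687 mm.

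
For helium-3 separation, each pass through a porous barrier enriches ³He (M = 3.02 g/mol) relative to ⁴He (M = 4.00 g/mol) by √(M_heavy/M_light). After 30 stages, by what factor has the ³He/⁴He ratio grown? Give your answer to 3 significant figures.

After 30 stages the ratio has grown by (√(4.00/3.02))^30 = (4.00/3.02)^(30/2).
= 1.32450^15 = 67.7.

67.7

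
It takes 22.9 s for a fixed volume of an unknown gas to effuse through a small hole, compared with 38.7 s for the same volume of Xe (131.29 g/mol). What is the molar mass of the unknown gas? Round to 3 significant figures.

46.0 g/mol

Using Graham's law: t_X/t_Xe = √(M_X/M_Xe).
22.9/38.7 = 0.5917 = √(M_X/131.29)
M_X = 131.29 × 0.5917² = 131.29 × 0.3501 = 46.0 g/mol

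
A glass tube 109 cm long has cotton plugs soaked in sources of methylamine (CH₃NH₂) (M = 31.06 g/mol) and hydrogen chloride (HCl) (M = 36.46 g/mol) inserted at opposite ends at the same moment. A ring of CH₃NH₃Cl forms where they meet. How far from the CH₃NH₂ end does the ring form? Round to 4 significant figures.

56.68 cm

The fronts meet when d_CH₃NH₂ + d_HCl = L with d_CH₃NH₂/d_HCl = √(M_HCl/M_CH₃NH₂) (Graham's law). Here √(M_HCl/M_CH₃NH₂) = √(36.46/31.06) = 1.083.
With d_CH₃NH₂ + d_HCl = 109 cm, d_HCl = 109/(1 + 1.083) = 52.32 cm.
d_CH₃NH₂ = 109 − 52.32 = 56.68 cm.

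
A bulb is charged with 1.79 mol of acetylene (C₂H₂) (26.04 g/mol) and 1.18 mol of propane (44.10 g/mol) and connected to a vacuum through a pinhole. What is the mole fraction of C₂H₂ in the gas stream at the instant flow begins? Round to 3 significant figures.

The effusion rate of species i is ∝ p_i/√M_i ∝ n_i/√M_i.
Mole fraction of C₂H₂ in the effusate = (n_C₂H₂/√M_C₂H₂) / (n_C₂H₂/√M_C₂H₂ + n_C₃H₈/√M_C₃H₈)
= (1.79/√26.04) / (1.79/√26.04 + 1.18/√44.10) = 0.3508/(0.3508 + 0.1777) = 0.664.

0.664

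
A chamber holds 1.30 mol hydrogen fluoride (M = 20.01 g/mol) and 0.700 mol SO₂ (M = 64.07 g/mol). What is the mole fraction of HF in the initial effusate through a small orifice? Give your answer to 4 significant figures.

Effusion rate of each component ∝ n_i/√M_i (partial pressure × 1/√M).
So x_HF in the escaping gas = (n_HF/√M_HF) / Σ(n_i/√M_i)
= (1.30/√20.01) / (1.30/√20.01 + 0.700/√64.07) = 0.2906/(0.2906 + 0.08745) = 0.7687.

0.7687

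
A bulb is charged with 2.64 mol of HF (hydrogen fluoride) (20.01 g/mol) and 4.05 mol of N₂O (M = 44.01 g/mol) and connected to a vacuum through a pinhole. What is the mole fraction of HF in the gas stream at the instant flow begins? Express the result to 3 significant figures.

Rate_i ∝ x_i/√M_i (Graham's law weighted by mole fraction), so the effusate composition follows n_i/√M_i.
Mole fraction of HF in the effusate = (n_HF/√M_HF) / (n_HF/√M_HF + n_N₂O/√M_N₂O)
= (2.64/√20.01) / (2.64/√20.01 + 4.05/√44.01) = 0.5902/(0.5902 + 0.6105) = 0.492.

0.492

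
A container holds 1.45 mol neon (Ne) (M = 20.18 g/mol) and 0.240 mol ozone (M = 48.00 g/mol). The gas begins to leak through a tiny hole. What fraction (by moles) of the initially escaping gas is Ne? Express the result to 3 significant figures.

0.903

Effusion rate of each component ∝ n_i/√M_i (partial pressure × 1/√M).
So x_Ne in the escaping gas = (n_Ne/√M_Ne) / Σ(n_i/√M_i)
= (1.45/√20.18) / (1.45/√20.18 + 0.240/√48.00) = 0.3228/(0.3228 + 0.03464) = 0.903.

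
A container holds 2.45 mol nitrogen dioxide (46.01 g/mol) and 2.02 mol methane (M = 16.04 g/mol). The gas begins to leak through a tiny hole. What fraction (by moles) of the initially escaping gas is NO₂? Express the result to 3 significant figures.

The effusion rate of species i is ∝ p_i/√M_i ∝ n_i/√M_i.
x_NO₂(eff) = (n_NO₂/√M_NO₂) / (n_NO₂/√M_NO₂ + n_CH₄/√M_CH₄)
= (2.45/√46.01) / (2.45/√46.01 + 2.02/√16.04) = 0.3612/(0.3612 + 0.5044) = 0.417.

0.417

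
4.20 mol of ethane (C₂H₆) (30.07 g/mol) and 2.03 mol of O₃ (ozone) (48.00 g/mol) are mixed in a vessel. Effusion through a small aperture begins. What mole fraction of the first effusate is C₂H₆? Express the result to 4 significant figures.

The effusion rate of species i is ∝ p_i/√M_i ∝ n_i/√M_i.
Mole fraction of C₂H₆ in the effusate = (n_C₂H₆/√M_C₂H₆) / (n_C₂H₆/√M_C₂H₆ + n_O₃/√M_O₃)
= (4.20/√30.07) / (4.20/√30.07 + 2.03/√48.00) = 0.7659/(0.7659 + 0.2930) = 0.7233.

0.7233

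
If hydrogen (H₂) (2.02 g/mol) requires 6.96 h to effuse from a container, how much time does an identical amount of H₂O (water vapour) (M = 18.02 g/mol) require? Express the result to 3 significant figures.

By Graham's law, t_H₂O/t_H₂ = √(M_H₂O/M_H₂) = √(18.02/2.02) = √8.921 = 2.987.
So the time for H₂O is 6.96 × 2.987 = 20.8 h.

20.8 h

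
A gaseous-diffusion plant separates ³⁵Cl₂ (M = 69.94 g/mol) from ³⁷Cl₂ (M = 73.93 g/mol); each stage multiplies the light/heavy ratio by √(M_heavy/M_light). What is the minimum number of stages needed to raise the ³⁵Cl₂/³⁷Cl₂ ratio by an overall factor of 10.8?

86

With α = √(73.93/69.94) per stage, ln α = ½ ln(1.05705) = 0.02774.
Need α^N ≥ 10.8 ⇒ N ≥ ln(10.8) / ln α = 2.380 / 0.02774 = 85.78.
So at least 86 stages are needed.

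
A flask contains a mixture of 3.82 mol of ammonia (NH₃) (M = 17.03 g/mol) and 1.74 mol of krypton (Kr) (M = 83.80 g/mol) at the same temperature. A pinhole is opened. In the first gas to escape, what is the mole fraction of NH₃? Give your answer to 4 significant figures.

The effusion rate of species i is ∝ p_i/√M_i ∝ n_i/√M_i.
Mole fraction of NH₃ in the effusate = (n_NH₃/√M_NH₃) / (n_NH₃/√M_NH₃ + n_Kr/√M_Kr)
= (3.82/√17.03) / (3.82/√17.03 + 1.74/√83.80) = 0.9257/(0.9257 + 0.1901) = 0.8296.

0.8296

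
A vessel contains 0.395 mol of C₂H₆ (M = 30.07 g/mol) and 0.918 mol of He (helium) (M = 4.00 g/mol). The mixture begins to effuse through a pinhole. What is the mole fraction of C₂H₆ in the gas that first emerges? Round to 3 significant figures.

Each component's effusion rate ∝ (its partial pressure)·(1/√M) ∝ n_i/√M_i.
x_C₂H₆(eff) = (n_C₂H₆/√M_C₂H₆) / (n_C₂H₆/√M_C₂H₆ + n_He/√M_He)
= (0.395/√30.07) / (0.395/√30.07 + 0.918/√4.00) = 0.07203/(0.07203 + 0.4590) = 0.136.

0.136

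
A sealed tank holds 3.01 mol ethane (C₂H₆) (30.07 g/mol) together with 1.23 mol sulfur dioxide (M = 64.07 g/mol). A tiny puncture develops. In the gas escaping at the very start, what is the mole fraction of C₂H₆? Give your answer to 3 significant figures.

The effusion rate of species i is ∝ p_i/√M_i ∝ n_i/√M_i.
x_C₂H₆(eff) = (n_C₂H₆/√M_C₂H₆) / (n_C₂H₆/√M_C₂H₆ + n_SO₂/√M_SO₂)
= (3.01/√30.07) / (3.01/√30.07 + 1.23/√64.07) = 0.5489/(0.5489 + 0.1537) = 0.781.

0.781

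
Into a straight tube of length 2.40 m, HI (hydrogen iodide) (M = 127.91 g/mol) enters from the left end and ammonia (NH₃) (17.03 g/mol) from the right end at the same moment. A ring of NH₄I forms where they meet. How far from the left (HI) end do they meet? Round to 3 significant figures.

0.642 m

In equal time, each gas travels a distance ∝ its rate ∝ 1/√M, so d_HI/d_NH₃ = √(M_NH₃/M_HI) = √(17.03/127.91) = 0.3649.
With d_HI + d_NH₃ = 2.40 m, d_NH₃ = 2.40/(1 + 0.3649) = 1.758 m.
d_HI = 2.40 − 1.758 = 0.642 m.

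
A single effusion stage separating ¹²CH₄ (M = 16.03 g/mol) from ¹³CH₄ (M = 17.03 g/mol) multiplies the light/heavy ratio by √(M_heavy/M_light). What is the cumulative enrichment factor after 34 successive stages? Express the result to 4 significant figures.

2.798

Each stage multiplies the ratio by α = √(17.03/16.03), so after 34 stages the overall factor is α^34 = (17.03/16.03)^(34/2).
= 1.06238^17 = 2.798.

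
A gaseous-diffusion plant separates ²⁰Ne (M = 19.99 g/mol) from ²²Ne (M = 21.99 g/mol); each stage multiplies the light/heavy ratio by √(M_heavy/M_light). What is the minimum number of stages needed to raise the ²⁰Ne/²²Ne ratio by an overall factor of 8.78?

Single-stage factor α = √(21.99/19.99), so ln α = ½ ln(1.10005) = 0.04768.
Need α^N ≥ 8.78 ⇒ N ≥ ln(8.78) / ln α = 2.172 / 0.04768 = 45.57.
Rounding up, N = 46 stages.

46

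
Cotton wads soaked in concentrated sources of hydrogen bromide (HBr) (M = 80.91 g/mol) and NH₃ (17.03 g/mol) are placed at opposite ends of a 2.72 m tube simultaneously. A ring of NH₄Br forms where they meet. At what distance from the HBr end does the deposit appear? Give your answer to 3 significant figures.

0.855 m

Distances travelled in equal time are proportional to diffusion rates, so d_HBr/d_NH₃ = √(M_NH₃/M_HBr) = √(17.03/80.91) = 0.4588.
With d_HBr + d_NH₃ = 2.72 m, d_NH₃ = 2.72/(1 + 0.4588) = 1.865 m.
d_HBr = 2.72 − 1.865 = 0.855 m.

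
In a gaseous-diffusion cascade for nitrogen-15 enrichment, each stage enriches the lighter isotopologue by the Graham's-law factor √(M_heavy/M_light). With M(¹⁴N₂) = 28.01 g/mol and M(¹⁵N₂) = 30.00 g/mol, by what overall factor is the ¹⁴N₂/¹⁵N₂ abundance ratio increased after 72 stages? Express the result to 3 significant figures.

11.8

Overall factor = α^72 with α = √(30.00/28.01), i.e. (30.00/28.01)^(72/2).
= 1.07105^36 = 11.8.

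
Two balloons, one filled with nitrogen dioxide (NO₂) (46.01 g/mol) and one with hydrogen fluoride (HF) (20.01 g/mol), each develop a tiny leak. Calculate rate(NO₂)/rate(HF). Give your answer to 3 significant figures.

Graham's law gives rate_NO₂/rate_HF = √(M_HF/M_NO₂) = √(20.01/46.01) = √0.4349 = 0.659.

0.659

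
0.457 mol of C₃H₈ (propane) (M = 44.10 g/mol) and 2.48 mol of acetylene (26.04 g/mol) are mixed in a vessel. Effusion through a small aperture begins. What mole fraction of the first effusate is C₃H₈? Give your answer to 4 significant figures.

0.1240

The effusion rate of species i is ∝ p_i/√M_i ∝ n_i/√M_i.
So x_C₃H₈ in the escaping gas = (n_C₃H₈/√M_C₃H₈) / Σ(n_i/√M_i)
= (0.457/√44.10) / (0.457/√44.10 + 2.48/√26.04) = 0.06882/(0.06882 + 0.4860) = 0.1240.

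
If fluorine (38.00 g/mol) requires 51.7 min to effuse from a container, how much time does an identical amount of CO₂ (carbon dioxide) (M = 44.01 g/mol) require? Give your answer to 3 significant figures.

55.6 min

Since effusion rate ∝ 1/√M, t_CO₂/t_F₂ = √(M_CO₂/M_F₂) = √(44.01/38.00) = √1.158 = 1.076.
So the time for CO₂ is 51.7 × 1.076 = 55.6 min.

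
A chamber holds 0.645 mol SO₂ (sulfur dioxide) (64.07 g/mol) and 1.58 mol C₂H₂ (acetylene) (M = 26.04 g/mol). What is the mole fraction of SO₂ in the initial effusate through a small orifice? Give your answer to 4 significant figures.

The effusion rate of species i is ∝ p_i/√M_i ∝ n_i/√M_i.
Mole fraction of SO₂ in the effusate = (n_SO₂/√M_SO₂) / (n_SO₂/√M_SO₂ + n_C₂H₂/√M_C₂H₂)
= (0.645/√64.07) / (0.645/√64.07 + 1.58/√26.04) = 0.08058/(0.08058 + 0.3096) = 0.2065.

0.2065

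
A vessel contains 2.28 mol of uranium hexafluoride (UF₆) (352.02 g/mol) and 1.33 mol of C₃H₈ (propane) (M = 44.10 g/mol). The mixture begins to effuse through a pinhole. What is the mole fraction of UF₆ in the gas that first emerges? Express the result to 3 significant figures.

Effusion rate of each component ∝ n_i/√M_i (partial pressure × 1/√M).
So x_UF₆ in the escaping gas = (n_UF₆/√M_UF₆) / Σ(n_i/√M_i)
= (2.28/√352.02) / (2.28/√352.02 + 1.33/√44.10) = 0.1215/(0.1215 + 0.2003) = 0.378.

0.378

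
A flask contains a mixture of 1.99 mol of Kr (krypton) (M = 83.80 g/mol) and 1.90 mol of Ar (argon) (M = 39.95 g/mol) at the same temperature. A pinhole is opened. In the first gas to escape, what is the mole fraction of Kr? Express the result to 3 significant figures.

Rate_i ∝ x_i/√M_i (Graham's law weighted by mole fraction), so the effusate composition follows n_i/√M_i.
So x_Kr in the escaping gas = (n_Kr/√M_Kr) / Σ(n_i/√M_i)
= (1.99/√83.80) / (1.99/√83.80 + 1.90/√39.95) = 0.2174/(0.2174 + 0.3006) = 0.420.

0.420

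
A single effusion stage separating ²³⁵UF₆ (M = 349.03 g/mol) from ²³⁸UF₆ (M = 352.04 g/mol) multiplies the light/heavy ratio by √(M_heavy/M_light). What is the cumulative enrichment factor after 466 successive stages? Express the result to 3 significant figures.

7.39

After 466 stages the ratio has grown by (√(352.04/349.03))^466 = (352.04/349.03)^(466/2).
= 1.00862^233 = 7.39.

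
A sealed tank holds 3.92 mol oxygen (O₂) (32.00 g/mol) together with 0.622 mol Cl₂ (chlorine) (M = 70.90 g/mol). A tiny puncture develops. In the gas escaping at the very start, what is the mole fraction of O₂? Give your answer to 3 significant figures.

Each component's effusion rate ∝ (its partial pressure)·(1/√M) ∝ n_i/√M_i.
So x_O₂ in the escaping gas = (n_O₂/√M_O₂) / Σ(n_i/√M_i)
= (3.92/√32.00) / (3.92/√32.00 + 0.622/√70.90) = 0.6930/(0.6930 + 0.07387) = 0.904.

0.904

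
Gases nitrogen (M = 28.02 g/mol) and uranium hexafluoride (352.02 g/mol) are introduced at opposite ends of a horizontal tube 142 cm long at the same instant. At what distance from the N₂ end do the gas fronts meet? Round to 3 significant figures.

111 cm

Graham's law gives d_N₂/d_UF₆ = rate_N₂/rate_UF₆ = √(M_UF₆/M_N₂) = √(352.02/28.02) = 3.544.
With d_N₂ + d_UF₆ = 142 cm, d_UF₆ = 142/(1 + 3.544) = 31.25 cm.
d_N₂ = 142 − 31.25 = 111 cm.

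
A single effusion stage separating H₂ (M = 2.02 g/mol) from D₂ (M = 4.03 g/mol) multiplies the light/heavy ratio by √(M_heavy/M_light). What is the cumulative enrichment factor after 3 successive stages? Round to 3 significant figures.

2.82

The single-stage factor is √(M_heavy/M_light), so 3 stages give [√(4.03/2.02)]^3 = (4.03/2.02)^(3/2).
= 1.99505^(3/2) = 2.82.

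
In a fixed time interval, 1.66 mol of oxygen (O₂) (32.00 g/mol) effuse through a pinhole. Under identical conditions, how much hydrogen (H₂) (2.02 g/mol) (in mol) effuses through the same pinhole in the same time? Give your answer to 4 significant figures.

6.607 mol

Since effusion rate ∝ 1/√M, rate_H₂/rate_O₂ = √(M_O₂/M_H₂) = √(32.00/2.02) = √15.84 = 3.980.
So the amount for H₂ is 1.66 × 3.980 = 6.607 mol.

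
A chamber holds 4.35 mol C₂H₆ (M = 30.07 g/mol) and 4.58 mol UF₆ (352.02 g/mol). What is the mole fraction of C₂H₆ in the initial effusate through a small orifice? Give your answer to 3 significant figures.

Rate_i ∝ x_i/√M_i (Graham's law weighted by mole fraction), so the effusate composition follows n_i/√M_i.
So x_C₂H₆ in the escaping gas = (n_C₂H₆/√M_C₂H₆) / Σ(n_i/√M_i)
= (4.35/√30.07) / (4.35/√30.07 + 4.58/√352.02) = 0.7933/(0.7933 + 0.2441) = 0.765.

0.765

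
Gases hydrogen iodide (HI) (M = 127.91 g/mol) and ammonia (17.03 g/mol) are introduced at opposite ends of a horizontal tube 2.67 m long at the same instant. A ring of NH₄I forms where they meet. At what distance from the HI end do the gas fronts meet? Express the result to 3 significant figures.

In equal time, each gas travels a distance ∝ its rate ∝ 1/√M, so d_HI/d_NH₃ = √(M_NH₃/M_HI) = √(17.03/127.91) = 0.3649.
With d_HI + d_NH₃ = 2.67 m, d_NH₃ = 2.67/(1 + 0.3649) = 1.956 m.
d_HI = 2.67 − 1.956 = 0.714 m.

0.714 m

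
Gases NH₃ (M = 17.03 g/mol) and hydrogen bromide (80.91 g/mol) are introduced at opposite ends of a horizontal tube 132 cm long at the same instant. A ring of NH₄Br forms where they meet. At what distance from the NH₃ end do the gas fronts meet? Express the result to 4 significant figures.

Distances travelled in equal time are proportional to diffusion rates, so d_NH₃/d_HBr = √(M_HBr/M_NH₃) = √(80.91/17.03) = 2.180.
With d_NH₃ + d_HBr = 132 cm, d_HBr = 132/(1 + 2.180) = 41.51 cm.
d_NH₃ = 132 − 41.51 = 90.49 cm.

90.49 cm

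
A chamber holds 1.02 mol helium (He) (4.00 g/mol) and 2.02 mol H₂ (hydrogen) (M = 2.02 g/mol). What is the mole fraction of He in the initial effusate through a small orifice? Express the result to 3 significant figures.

0.264

The effusion rate of species i is ∝ p_i/√M_i ∝ n_i/√M_i.
Mole fraction of He in the effusate = (n_He/√M_He) / (n_He/√M_He + n_H₂/√M_H₂)
= (1.02/√4.00) / (1.02/√4.00 + 2.02/√2.02) = 0.5100/(0.5100 + 1.421) = 0.264.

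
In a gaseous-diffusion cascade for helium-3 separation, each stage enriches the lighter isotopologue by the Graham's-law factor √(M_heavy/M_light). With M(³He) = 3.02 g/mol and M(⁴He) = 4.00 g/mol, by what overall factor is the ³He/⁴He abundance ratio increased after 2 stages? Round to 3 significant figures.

Each stage multiplies the ratio by α = √(4.00/3.02), so after 2 stages the overall factor is α^2 = (4.00/3.02)^(2/2).
= 1.32450^1 = 1.32.

1.32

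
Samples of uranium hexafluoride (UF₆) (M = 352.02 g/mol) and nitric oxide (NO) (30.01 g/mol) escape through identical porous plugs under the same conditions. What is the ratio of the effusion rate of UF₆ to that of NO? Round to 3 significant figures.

From Graham's law, rate_UF₆/rate_NO = √(M_NO/M_UF₆) = √(30.01/352.02) = √0.08525 = 0.292.

0.292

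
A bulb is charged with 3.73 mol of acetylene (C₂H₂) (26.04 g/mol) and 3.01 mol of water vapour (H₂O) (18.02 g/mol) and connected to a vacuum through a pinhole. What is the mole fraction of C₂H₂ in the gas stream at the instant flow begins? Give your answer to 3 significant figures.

0.508

The effusion rate of species i is ∝ p_i/√M_i ∝ n_i/√M_i.
x_C₂H₂(eff) = (n_C₂H₂/√M_C₂H₂) / (n_C₂H₂/√M_C₂H₂ + n_H₂O/√M_H₂O)
= (3.73/√26.04) / (3.73/√26.04 + 3.01/√18.02) = 0.7310/(0.7310 + 0.7091) = 0.508.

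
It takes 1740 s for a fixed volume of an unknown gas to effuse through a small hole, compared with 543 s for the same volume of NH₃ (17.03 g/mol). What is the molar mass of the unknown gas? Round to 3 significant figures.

175 g/mol

Using Graham's law: t_X/t_NH₃ = √(M_X/M_NH₃).
1740/543 = 3.204 = √(M_X/17.03)
M_X = 17.03 × 3.204² = 17.03 × 10.27 = 175 g/mol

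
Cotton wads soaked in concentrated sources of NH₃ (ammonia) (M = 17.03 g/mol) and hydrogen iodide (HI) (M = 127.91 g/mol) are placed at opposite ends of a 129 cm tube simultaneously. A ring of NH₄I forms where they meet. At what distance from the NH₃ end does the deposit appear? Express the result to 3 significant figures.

The fronts meet when d_NH₃ + d_HI = L with d_NH₃/d_HI = √(M_HI/M_NH₃) (Graham's law). Here √(M_HI/M_NH₃) = √(127.91/17.03) = 2.741.
With d_NH₃ + d_HI = 129 cm, d_HI = 129/(1 + 2.741) = 34.49 cm.
d_NH₃ = 129 − 34.49 = 94.5 cm.

94.5 cm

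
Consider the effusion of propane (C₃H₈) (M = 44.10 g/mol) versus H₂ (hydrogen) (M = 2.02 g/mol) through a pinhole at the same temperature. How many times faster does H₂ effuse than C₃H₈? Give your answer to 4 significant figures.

4.672

From Graham's law, rate_H₂/rate_C₃H₈ = √(M_C₃H₈/M_H₂) = √(44.10/2.02) = √21.83 = 4.672.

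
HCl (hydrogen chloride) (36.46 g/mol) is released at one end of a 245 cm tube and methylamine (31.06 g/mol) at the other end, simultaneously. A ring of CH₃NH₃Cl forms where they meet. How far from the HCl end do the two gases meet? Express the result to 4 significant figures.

117.6 cm

In equal time, each gas travels a distance ∝ its rate ∝ 1/√M, so d_HCl/d_CH₃NH₂ = √(M_CH₃NH₂/M_HCl) = √(31.06/36.46) = 0.9230.
With d_HCl + d_CH₃NH₂ = 245 cm, d_CH₃NH₂ = 245/(1 + 0.9230) = 127.4 cm.
d_HCl = 245 − 127.4 = 117.6 cm.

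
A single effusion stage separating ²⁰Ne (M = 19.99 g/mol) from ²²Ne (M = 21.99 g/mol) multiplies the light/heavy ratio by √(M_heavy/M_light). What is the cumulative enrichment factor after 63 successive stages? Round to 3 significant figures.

20.2

After 63 stages the ratio has grown by (√(21.99/19.99))^63 = (21.99/19.99)^(63/2).
= 1.10005^(63/2) = 20.2.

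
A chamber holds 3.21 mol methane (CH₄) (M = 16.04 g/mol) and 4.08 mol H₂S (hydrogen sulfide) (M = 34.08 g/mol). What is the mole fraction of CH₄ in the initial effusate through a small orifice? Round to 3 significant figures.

0.534

The effusion rate of species i is ∝ p_i/√M_i ∝ n_i/√M_i.
x_CH₄(eff) = (n_CH₄/√M_CH₄) / (n_CH₄/√M_CH₄ + n_H₂S/√M_H₂S)
= (3.21/√16.04) / (3.21/√16.04 + 4.08/√34.08) = 0.8015/(0.8015 + 0.6989) = 0.534.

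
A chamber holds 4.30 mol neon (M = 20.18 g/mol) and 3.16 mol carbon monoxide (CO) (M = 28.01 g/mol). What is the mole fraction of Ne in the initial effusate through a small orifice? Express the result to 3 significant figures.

Effusion rate of each component ∝ n_i/√M_i (partial pressure × 1/√M).
x_Ne(eff) = (n_Ne/√M_Ne) / (n_Ne/√M_Ne + n_CO/√M_CO)
= (4.30/√20.18) / (4.30/√20.18 + 3.16/√28.01) = 0.9572/(0.9572 + 0.5971) = 0.616.

0.616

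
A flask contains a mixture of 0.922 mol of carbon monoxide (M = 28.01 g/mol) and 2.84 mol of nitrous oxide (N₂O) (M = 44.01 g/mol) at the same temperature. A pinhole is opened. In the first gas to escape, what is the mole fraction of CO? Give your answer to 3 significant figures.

0.289

Each component's effusion rate ∝ (its partial pressure)·(1/√M) ∝ n_i/√M_i.
So x_CO in the escaping gas = (n_CO/√M_CO) / Σ(n_i/√M_i)
= (0.922/√28.01) / (0.922/√28.01 + 2.84/√44.01) = 0.1742/(0.1742 + 0.4281) = 0.289.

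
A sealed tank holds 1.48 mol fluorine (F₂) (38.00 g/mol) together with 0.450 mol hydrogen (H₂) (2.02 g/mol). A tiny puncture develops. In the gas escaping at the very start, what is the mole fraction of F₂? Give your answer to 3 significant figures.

The effusion rate of species i is ∝ p_i/√M_i ∝ n_i/√M_i.
Mole fraction of F₂ in the effusate = (n_F₂/√M_F₂) / (n_F₂/√M_F₂ + n_H₂/√M_H₂)
= (1.48/√38.00) / (1.48/√38.00 + 0.450/√2.02) = 0.2401/(0.2401 + 0.3166) = 0.431.

0.431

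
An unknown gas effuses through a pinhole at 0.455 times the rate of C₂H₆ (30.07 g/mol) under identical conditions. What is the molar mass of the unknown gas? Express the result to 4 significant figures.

145.2 g/mol

From Graham's law, rate_X/rate_C₂H₆ = √(M_C₂H₆/M_X).
0.455 = √(30.07/M_X)
M_X = 30.07 / 0.455² = 30.07 / 0.2070 = 145.2 g/mol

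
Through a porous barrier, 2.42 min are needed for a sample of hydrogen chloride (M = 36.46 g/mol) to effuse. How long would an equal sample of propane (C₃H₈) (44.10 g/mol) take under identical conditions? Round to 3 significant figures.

By Graham's law, t_C₃H₈/t_HCl = √(M_C₃H₈/M_HCl) = √(44.10/36.46) = √1.210 = 1.100.
So the time for C₃H₈ is 2.42 × 1.100 = 2.66 min.

2.66 min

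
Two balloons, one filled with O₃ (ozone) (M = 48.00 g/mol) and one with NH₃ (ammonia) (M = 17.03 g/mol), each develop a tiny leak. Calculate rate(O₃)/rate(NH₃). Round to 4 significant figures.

By Graham's law, rate_O₃/rate_NH₃ = √(M_NH₃/M_O₃) = √(17.03/48.00) = √0.3548 = 0.5956.

0.5956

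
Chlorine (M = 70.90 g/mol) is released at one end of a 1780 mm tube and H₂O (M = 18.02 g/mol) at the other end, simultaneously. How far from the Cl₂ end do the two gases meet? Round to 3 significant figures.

Graham's law gives d_Cl₂/d_H₂O = rate_Cl₂/rate_H₂O = √(M_H₂O/M_Cl₂) = √(18.02/70.90) = 0.5041.
With d_Cl₂ + d_H₂O = 1780 mm, d_H₂O = 1780/(1 + 0.5041) = 1183 mm.
d_Cl₂ = 1780 − 1183 = 597 mm.

597 mm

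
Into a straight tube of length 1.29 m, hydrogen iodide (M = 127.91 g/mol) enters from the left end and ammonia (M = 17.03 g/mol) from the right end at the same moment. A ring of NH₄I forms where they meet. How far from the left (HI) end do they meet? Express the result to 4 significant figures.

0.3449 m

Graham's law gives d_HI/d_NH₃ = rate_HI/rate_NH₃ = √(M_NH₃/M_HI) = √(17.03/127.91) = 0.3649.
With d_HI + d_NH₃ = 1.29 m, d_NH₃ = 1.29/(1 + 0.3649) = 0.9451 m.
d_HI = 1.29 − 0.9451 = 0.3449 m.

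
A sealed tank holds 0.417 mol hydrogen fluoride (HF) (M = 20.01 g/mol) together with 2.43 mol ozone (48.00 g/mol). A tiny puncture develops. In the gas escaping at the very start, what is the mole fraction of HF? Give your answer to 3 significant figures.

0.210

Effusion rate of each component ∝ n_i/√M_i (partial pressure × 1/√M).
Mole fraction of HF in the effusate = (n_HF/√M_HF) / (n_HF/√M_HF + n_O₃/√M_O₃)
= (0.417/√20.01) / (0.417/√20.01 + 2.43/√48.00) = 0.09322/(0.09322 + 0.3507) = 0.210.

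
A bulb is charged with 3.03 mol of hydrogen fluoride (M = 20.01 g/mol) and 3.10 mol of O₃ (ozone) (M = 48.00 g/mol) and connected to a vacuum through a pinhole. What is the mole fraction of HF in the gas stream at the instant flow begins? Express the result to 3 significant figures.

0.602

Each component's effusion rate ∝ (its partial pressure)·(1/√M) ∝ n_i/√M_i.
Mole fraction of HF in the effusate = (n_HF/√M_HF) / (n_HF/√M_HF + n_O₃/√M_O₃)
= (3.03/√20.01) / (3.03/√20.01 + 3.10/√48.00) = 0.6774/(0.6774 + 0.4474) = 0.602.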